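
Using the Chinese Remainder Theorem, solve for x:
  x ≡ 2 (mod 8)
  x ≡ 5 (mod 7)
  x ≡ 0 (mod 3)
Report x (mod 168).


Moduli 8, 7, 3 are pairwise coprime; by CRT there is a unique solution modulo M = 8 · 7 · 3 = 168.
Solve pairwise, accumulating the modulus:
  Start with x ≡ 2 (mod 8).
  Combine with x ≡ 5 (mod 7): since gcd(8, 7) = 1, we get a unique residue mod 56.
    Write x = 2 + 8·t and substitute into x ≡ 5 (mod 7): 8·t ≡ 5 − 2 = 3 (mod 7).
    Reduce coefficients mod 7: 1·t ≡ 3 (mod 7).
    So t ≡ 3 (mod 7).
    Then x = 2 + 8·3 = 26, valid modulo lcm(8, 7) = 56: x ≡ 26 (mod 56).
  Combine with x ≡ 0 (mod 3): since gcd(56, 3) = 1, we get a unique residue mod 168.
    Write x = 26 + 56·t and substitute into x ≡ 0 (mod 3): 56·t ≡ 0 − 26 = -26 (mod 3).
    Reduce coefficients mod 3: 2·t ≡ 1 (mod 3).
    The inverse of 2 mod 3 is 2 (since 2·2 = 4 = 1·3 + 1), so t ≡ 2·1 = 2 ≡ 2 (mod 3).
    Then x = 26 + 56·2 = 138, valid modulo lcm(56, 3) = 168: x ≡ 138 (mod 168).
Verify: 138 mod 8 = 2 ✓, 138 mod 7 = 5 ✓, 138 mod 3 = 0 ✓.

x ≡ 138 (mod 168).


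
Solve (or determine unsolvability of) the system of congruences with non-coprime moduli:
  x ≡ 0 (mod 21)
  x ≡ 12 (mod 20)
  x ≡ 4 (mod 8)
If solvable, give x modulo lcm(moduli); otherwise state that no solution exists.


Moduli 21, 20, 8 are not pairwise coprime, so CRT works modulo lcm(m_i) when all pairwise compatibility conditions hold.
Pairwise compatibility: gcd(m_i, m_j) must divide a_i - a_j for every pair.
Merge one congruence at a time:
  Start: x ≡ 0 (mod 21).
  Combine with x ≡ 12 (mod 20): gcd(21, 20) = 1; 12 - 0 = 12, which IS divisible by 1, so compatible.
    Write x = 0 + 21·t and substitute into x ≡ 12 (mod 20): 21·t ≡ 12 − 0 = 12 (mod 20).
    Reduce coefficients mod 20: 1·t ≡ 12 (mod 20).
    So t ≡ 12 (mod 20).
    Then x = 0 + 21·12 = 252, valid modulo lcm(21, 20) = 420: x ≡ 252 (mod 420).
  Combine with x ≡ 4 (mod 8): gcd(420, 8) = 4; 4 - 252 = -248, which IS divisible by 4, so compatible.
    Write x = 252 + 420·t and substitute into x ≡ 4 (mod 8): 420·t ≡ 4 − 252 = -248 (mod 8).
    Divide the congruence (and modulus) by g = 4: 105·t ≡ -62 (mod 2).
    Reduce coefficients mod 2: 1·t ≡ 0 (mod 2).
    So t ≡ 0 (mod 2).
    Then x = 252 + 420·0 = 252, valid modulo lcm(420, 8) = 840: x ≡ 252 (mod 840).
Verify: 252 mod 21 = 0, 252 mod 20 = 12, 252 mod 8 = 4.

x ≡ 252 (mod 840).


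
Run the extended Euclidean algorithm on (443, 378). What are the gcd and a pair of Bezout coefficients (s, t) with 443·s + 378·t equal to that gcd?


Euclidean algorithm on (443, 378) — divide until remainder is 0:
  443 = 1 · 378 + 65
  378 = 5 · 65 + 53
  65 = 1 · 53 + 12
  53 = 4 · 12 + 5
  12 = 2 · 5 + 2
  5 = 2 · 2 + 1
  2 = 2 · 1 + 0
gcd(443, 378) = 1.
Track Bezout coefficients alongside the remainders: start with r₀ = 443 = a·1 + b·0 (s = 1, t = 0) and r₁ = 378 = a·0 + b·1 (s = 0, t = 1); each new remainder r_{k+1} = r_{k-1} − q_k·r_k inherits s_{k+1} = s_{k-1} − q_k·s_k, t_{k+1} = t_{k-1} − q_k·t_k, so r_k = a·s_k + b·t_k at every step:
  q = 1: r = 65, s = 1 − 1·0 = 1, t = 0 − 1·1 = -1  (check: 443·1 + 378·(-1) = 65)
  q = 5: r = 53, s = 0 − 5·1 = -5, t = 1 − 5·(-1) = 6  (check: 443·(-5) + 378·6 = 53)
  q = 1: r = 12, s = 1 − 1·(-5) = 6, t = -1 − 1·6 = -7  (check: 443·6 + 378·(-7) = 12)
  q = 4: r = 5, s = -5 − 4·6 = -29, t = 6 − 4·(-7) = 34  (check: 443·(-29) + 378·34 = 5)
  q = 2: r = 2, s = 6 − 2·(-29) = 64, t = -7 − 2·34 = -75  (check: 443·64 + 378·(-75) = 2)
  q = 2: r = 1, s = -29 − 2·64 = -157, t = 34 − 2·(-75) = 184  (check: 443·(-157) + 378·184 = 1)
The row with r = 1 (the gcd) gives the Bezout coefficients s = -157, t = 184.
Result: 443 · (-157) + 378 · (184) = 1.

gcd(443, 378) = 1; s = -157, t = 184 (check: 443·(-157) + 378·184 = 1).


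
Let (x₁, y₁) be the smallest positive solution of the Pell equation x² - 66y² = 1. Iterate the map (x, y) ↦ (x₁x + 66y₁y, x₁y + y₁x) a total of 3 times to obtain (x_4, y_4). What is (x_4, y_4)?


Step 1: Find the fundamental solution (x₁, y₁) of x² - 66y² = 1.
  Expand √66 as a continued fraction. a₀ = ⌊√66⌋ = 8; iterate m_{k+1} = d_k·a_k − m_k, d_{k+1} = (66 − m_{k+1}²)/d_k, a_{k+1} = ⌊(a₀ + m_{k+1})/d_{k+1}⌋ (starting m₀ = 0, d₀ = 1), with convergents p_k = a_k·p_{k-1} + p_{k-2}, q_k = a_k·q_{k-1} + q_{k-2} (p₋₁ = 1, q₋₁ = 0):
  k = 0: a₀ = 8; p₀/q₀ = 8/1; p₀² − 66·q₀² = 64 − 66 = -2.
  k = 1: m = 8, d = 2, a = ⌊(8 + 8)/2⌋ = 8; p/q = (8·8 + 1)/(8·1 + 0) = 65/8; p² − 66·q² = 4225 − 4224 = 1.
  The first convergent with p² − 66·q² = 1 gives the fundamental solution (x₁, y₁) = (65, 8).
Step 2: Apply the recurrence (x_{n+1}, y_{n+1}) = (x₁x_n + 66y₁y_n, x₁y_n + y₁x_n) repeatedly.
  From (x_1, y_1) = (65, 8): x_2 = 65·65 + 66·8·8 = 8449; y_2 = 65·8 + 8·65 = 1040.
  From (x_2, y_2) = (8449, 1040): x_3 = 65·8449 + 66·8·1040 = 1098305; y_3 = 65·1040 + 8·8449 = 135192.
  From (x_3, y_3) = (1098305, 135192): x_4 = 65·1098305 + 66·8·135192 = 142771201; y_4 = 65·135192 + 8·1098305 = 17573920.
Step 3: Verify x_4² - 66·y_4² = 20383615834982401 - 20383615834982400 = 1 (should be 1). ✓

(x_1, y_1) = (65, 8); (x_4, y_4) = (142771201, 17573920).


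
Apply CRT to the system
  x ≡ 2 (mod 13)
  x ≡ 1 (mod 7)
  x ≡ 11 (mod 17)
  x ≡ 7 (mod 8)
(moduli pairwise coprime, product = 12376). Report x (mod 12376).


Product of moduli M = 13 · 7 · 17 · 8 = 12376.
Merge one congruence at a time:
  Start: x ≡ 2 (mod 13).
  Combine with x ≡ 1 (mod 7); new modulus lcm = 91.
    Write x = 2 + 13·t and substitute into x ≡ 1 (mod 7): 13·t ≡ 1 − 2 = -1 (mod 7).
    Reduce coefficients mod 7: 6·t ≡ 6 (mod 7).
    The inverse of 6 mod 7 is 6 (since 6·6 = 36 = 5·7 + 1), so t ≡ 6·6 = 36 ≡ 1 (mod 7).
    Then x = 2 + 13·1 = 15, valid modulo lcm(13, 7) = 91: x ≡ 15 (mod 91).
  Combine with x ≡ 11 (mod 17); new modulus lcm = 1547.
    Write x = 15 + 91·t and substitute into x ≡ 11 (mod 17): 91·t ≡ 11 − 15 = -4 (mod 17).
    Reduce coefficients mod 17: 6·t ≡ 13 (mod 17).
    The inverse of 6 mod 17 is 3 (since 6·3 = 18 = 1·17 + 1), so t ≡ 3·13 = 39 ≡ 5 (mod 17).
    Then x = 15 + 91·5 = 470, valid modulo lcm(91, 17) = 1547: x ≡ 470 (mod 1547).
  Combine with x ≡ 7 (mod 8); new modulus lcm = 12376.
    Write x = 470 + 1547·t and substitute into x ≡ 7 (mod 8): 1547·t ≡ 7 − 470 = -463 (mod 8).
    Reduce coefficients mod 8: 3·t ≡ 1 (mod 8).
    The inverse of 3 mod 8 is 3 (since 3·3 = 9 = 1·8 + 1), so t ≡ 3·1 = 3 ≡ 3 (mod 8).
    Then x = 470 + 1547·3 = 5111, valid modulo lcm(1547, 8) = 12376: x ≡ 5111 (mod 12376).
Verify against each original: 5111 mod 13 = 2, 5111 mod 7 = 1, 5111 mod 17 = 11, 5111 mod 8 = 7.

x ≡ 5111 (mod 12376).


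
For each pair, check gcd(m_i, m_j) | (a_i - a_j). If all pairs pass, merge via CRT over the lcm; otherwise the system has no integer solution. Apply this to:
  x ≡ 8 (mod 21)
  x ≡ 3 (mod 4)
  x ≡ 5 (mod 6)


Moduli 21, 4, 6 are not pairwise coprime, so CRT works modulo lcm(m_i) when all pairwise compatibility conditions hold.
Pairwise compatibility: gcd(m_i, m_j) must divide a_i - a_j for every pair.
Merge one congruence at a time:
  Start: x ≡ 8 (mod 21).
  Combine with x ≡ 3 (mod 4): gcd(21, 4) = 1; 3 - 8 = -5, which IS divisible by 1, so compatible.
    Write x = 8 + 21·t and substitute into x ≡ 3 (mod 4): 21·t ≡ 3 − 8 = -5 (mod 4).
    Reduce coefficients mod 4: 1·t ≡ 3 (mod 4).
    So t ≡ 3 (mod 4).
    Then x = 8 + 21·3 = 71, valid modulo lcm(21, 4) = 84: x ≡ 71 (mod 84).
  Combine with x ≡ 5 (mod 6): gcd(84, 6) = 6; 5 - 71 = -66, which IS divisible by 6, so compatible.
    Write x = 71 + 84·t and substitute into x ≡ 5 (mod 6): 84·t ≡ 5 − 71 = -66 (mod 6).
    Divide the congruence (and modulus) by g = 6: 14·t ≡ -11 (mod 1).
    Modulo 1 every t works; take t = 0.
    Then x = 71 + 84·0 = 71, valid modulo lcm(84, 6) = 84: x ≡ 71 (mod 84).
Verify: 71 mod 21 = 8, 71 mod 4 = 3, 71 mod 6 = 5.

x ≡ 71 (mod 84).


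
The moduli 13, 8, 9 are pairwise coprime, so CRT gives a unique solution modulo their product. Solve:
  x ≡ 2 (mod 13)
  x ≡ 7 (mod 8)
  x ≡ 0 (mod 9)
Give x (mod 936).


Moduli 13, 8, 9 are pairwise coprime; by CRT there is a unique solution modulo M = 13 · 8 · 9 = 936.
Solve pairwise, accumulating the modulus:
  Start with x ≡ 2 (mod 13).
  Combine with x ≡ 7 (mod 8): since gcd(13, 8) = 1, we get a unique residue mod 104.
    Write x = 2 + 13·t and substitute into x ≡ 7 (mod 8): 13·t ≡ 7 − 2 = 5 (mod 8).
    Reduce coefficients mod 8: 5·t ≡ 5 (mod 8).
    The inverse of 5 mod 8 is 5 (since 5·5 = 25 = 3·8 + 1), so t ≡ 5·5 = 25 ≡ 1 (mod 8).
    Then x = 2 + 13·1 = 15, valid modulo lcm(13, 8) = 104: x ≡ 15 (mod 104).
  Combine with x ≡ 0 (mod 9): since gcd(104, 9) = 1, we get a unique residue mod 936.
    Write x = 15 + 104·t and substitute into x ≡ 0 (mod 9): 104·t ≡ 0 − 15 = -15 (mod 9).
    Reduce coefficients mod 9: 5·t ≡ 3 (mod 9).
    The inverse of 5 mod 9 is 2 (since 5·2 = 10 = 1·9 + 1), so t ≡ 2·3 = 6 ≡ 6 (mod 9).
    Then x = 15 + 104·6 = 639, valid modulo lcm(104, 9) = 936: x ≡ 639 (mod 936).
Verify: 639 mod 13 = 2 ✓, 639 mod 8 = 7 ✓, 639 mod 9 = 0 ✓.

x ≡ 639 (mod 936).


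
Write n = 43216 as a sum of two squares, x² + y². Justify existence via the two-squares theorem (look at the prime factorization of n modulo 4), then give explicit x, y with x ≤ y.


Step 1: Factor n = 43216 = 2^4 · 37 · 73.
Step 2: Check the mod-4 condition on each prime factor: 2 = 2 (special); 37 ≡ 1 (mod 4), exponent 1; 73 ≡ 1 (mod 4), exponent 1.
All primes ≡ 3 (mod 4) appear to even exponent (or don't appear), so by the two-squares theorem n IS expressible as a sum of two squares.
Step 3: Build a representation. Group n = k² · m with k = 4 and m = 37 · 73 = 2701 (a product of primes ≡ 1 (mod 4)); a representation of m scales to one of n via (k·x)² + (k·y)² = k²(x² + y²). Each prime p ≡ 1 (mod 4) is itself a sum of two squares; find a² by testing p − a² for a perfect square:
  37: 37 − 1² = 36 = 6² ⇒ 37 = 1² + 6².
  73: 73 − 1² = 72, 73 − 2² = 69, 73 − 3² = 64 = 8² ⇒ 73 = 3² + 8².
  Combine using the Brahmagupta–Fibonacci identity (a² + b²)(c² + d²) = (ac − bd)² + (ad + bc)² = (ac + bd)² + (ad − bc)²:
  37 · 73 = 2701: from (1² + 6²)(3² + 8²), take (1·3 − 6·8, 1·8 + 6·3) = (3 − 48, 8 + 18) = (-45, 26); dropping signs (only squares matter) gives (45, 26); check 45² + 26² = 2025 + 676 = 2701 ✓.
  Scale by k = 4: (4·45, 4·26) = (180, 104).
Step 4: Order so x ≤ y and verify: 104² + 180² = 10816 + 32400 = 43216 = n. ✓

n = 43216 = 104² + 180² (one valid representation with x ≤ y).


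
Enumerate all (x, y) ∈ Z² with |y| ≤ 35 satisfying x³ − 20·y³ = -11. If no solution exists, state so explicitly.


The equation is x³ - 20y³ = -11. For fixed y, x³ = 20·y³ − 11, so a solution requires the RHS to be a perfect cube.
Strategy: iterate y from -35 to 35, compute RHS = 20·y³ − 11, and check whether it is a (positive or negative) perfect cube.
Check small values of y:
  y = 0: RHS = -11 is not a perfect cube.
  y = 1: RHS = 9 is not a perfect cube.
  y = -1: RHS = -31 is not a perfect cube.
  y = 2: RHS = 149 is not a perfect cube.
  y = -2: RHS = -171 is not a perfect cube.
  y = 3: RHS = 529 is not a perfect cube.
  y = -3: RHS = -551 is not a perfect cube.
Continuing the search up to |y| = 35 finds no solutions either.
No (x, y) in the scanned range satisfies the equation.

No integer solutions with |y| ≤ 35.


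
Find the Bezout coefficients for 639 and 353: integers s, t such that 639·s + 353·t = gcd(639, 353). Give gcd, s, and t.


Euclidean algorithm on (639, 353) — divide until remainder is 0:
  639 = 1 · 353 + 286
  353 = 1 · 286 + 67
  286 = 4 · 67 + 18
  67 = 3 · 18 + 13
  18 = 1 · 13 + 5
  13 = 2 · 5 + 3
  5 = 1 · 3 + 2
  3 = 1 · 2 + 1
  2 = 2 · 1 + 0
gcd(639, 353) = 1.
Track Bezout coefficients alongside the remainders: start with r₀ = 639 = a·1 + b·0 (s = 1, t = 0) and r₁ = 353 = a·0 + b·1 (s = 0, t = 1); each new remainder r_{k+1} = r_{k-1} − q_k·r_k inherits s_{k+1} = s_{k-1} − q_k·s_k, t_{k+1} = t_{k-1} − q_k·t_k, so r_k = a·s_k + b·t_k at every step:
  q = 1: r = 286, s = 1 − 1·0 = 1, t = 0 − 1·1 = -1  (check: 639·1 + 353·(-1) = 286)
  q = 1: r = 67, s = 0 − 1·1 = -1, t = 1 − 1·(-1) = 2  (check: 639·(-1) + 353·2 = 67)
  q = 4: r = 18, s = 1 − 4·(-1) = 5, t = -1 − 4·2 = -9  (check: 639·5 + 353·(-9) = 18)
  q = 3: r = 13, s = -1 − 3·5 = -16, t = 2 − 3·(-9) = 29  (check: 639·(-16) + 353·29 = 13)
  q = 1: r = 5, s = 5 − 1·(-16) = 21, t = -9 − 1·29 = -38  (check: 639·21 + 353·(-38) = 5)
  q = 2: r = 3, s = -16 − 2·21 = -58, t = 29 − 2·(-38) = 105  (check: 639·(-58) + 353·105 = 3)
  q = 1: r = 2, s = 21 − 1·(-58) = 79, t = -38 − 1·105 = -143  (check: 639·79 + 353·(-143) = 2)
  q = 1: r = 1, s = -58 − 1·79 = -137, t = 105 − 1·(-143) = 248  (check: 639·(-137) + 353·248 = 1)
The row with r = 1 (the gcd) gives the Bezout coefficients s = -137, t = 248.
Result: 639 · (-137) + 353 · (248) = 1.

gcd(639, 353) = 1; s = -137, t = 248 (check: 639·(-137) + 353·248 = 1).


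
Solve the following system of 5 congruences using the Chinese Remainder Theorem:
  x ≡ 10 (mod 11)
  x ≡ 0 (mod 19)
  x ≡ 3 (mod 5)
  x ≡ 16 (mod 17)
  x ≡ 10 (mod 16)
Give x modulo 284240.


Product of moduli M = 11 · 19 · 5 · 17 · 16 = 284240.
Merge one congruence at a time:
  Start: x ≡ 10 (mod 11).
  Combine with x ≡ 0 (mod 19); new modulus lcm = 209.
    Write x = 10 + 11·t and substitute into x ≡ 0 (mod 19): 11·t ≡ 0 − 10 = -10 (mod 19).
    Reduce coefficients mod 19: 11·t ≡ 9 (mod 19).
    The inverse of 11 mod 19 is 7 (since 11·7 = 77 = 4·19 + 1), so t ≡ 7·9 = 63 ≡ 6 (mod 19).
    Then x = 10 + 11·6 = 76, valid modulo lcm(11, 19) = 209: x ≡ 76 (mod 209).
  Combine with x ≡ 3 (mod 5); new modulus lcm = 1045.
    Write x = 76 + 209·t and substitute into x ≡ 3 (mod 5): 209·t ≡ 3 − 76 = -73 (mod 5).
    Reduce coefficients mod 5: 4·t ≡ 2 (mod 5).
    The inverse of 4 mod 5 is 4 (since 4·4 = 16 = 3·5 + 1), so t ≡ 4·2 = 8 ≡ 3 (mod 5).
    Then x = 76 + 209·3 = 703, valid modulo lcm(209, 5) = 1045: x ≡ 703 (mod 1045).
  Combine with x ≡ 16 (mod 17); new modulus lcm = 17765.
    Write x = 703 + 1045·t and substitute into x ≡ 16 (mod 17): 1045·t ≡ 16 − 703 = -687 (mod 17).
    Reduce coefficients mod 17: 8·t ≡ 10 (mod 17).
    The inverse of 8 mod 17 is 15 (since 8·15 = 120 = 7·17 + 1), so t ≡ 15·10 = 150 ≡ 14 (mod 17).
    Then x = 703 + 1045·14 = 15333, valid modulo lcm(1045, 17) = 17765: x ≡ 15333 (mod 17765).
  Combine with x ≡ 10 (mod 16); new modulus lcm = 284240.
    Write x = 15333 + 17765·t and substitute into x ≡ 10 (mod 16): 17765·t ≡ 10 − 15333 = -15323 (mod 16).
    Reduce coefficients mod 16: 5·t ≡ 5 (mod 16).
    The inverse of 5 mod 16 is 13 (since 5·13 = 65 = 4·16 + 1), so t ≡ 13·5 = 65 ≡ 1 (mod 16).
    Then x = 15333 + 17765·1 = 33098, valid modulo lcm(17765, 16) = 284240: x ≡ 33098 (mod 284240).
Verify against each original: 33098 mod 11 = 10, 33098 mod 19 = 0, 33098 mod 5 = 3, 33098 mod 17 = 16, 33098 mod 16 = 10.

x ≡ 33098 (mod 284240).


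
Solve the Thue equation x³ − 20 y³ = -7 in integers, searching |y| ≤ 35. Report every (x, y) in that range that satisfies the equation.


The equation is x³ - 20y³ = -7. For fixed y, x³ = 20·y³ − 7, so a solution requires the RHS to be a perfect cube.
Strategy: iterate y from -35 to 35, compute RHS = 20·y³ − 7, and check whether it is a (positive or negative) perfect cube.
Check small values of y:
  y = 0: RHS = -7 is not a perfect cube.
  y = 1: RHS = 13 is not a perfect cube.
  y = -1: RHS = -27 = (-3)³ ⇒ x = -3 works.
  y = 2: RHS = 153 is not a perfect cube.
  y = -2: RHS = -167 is not a perfect cube.
  y = 3: RHS = 533 is not a perfect cube.
  y = -3: RHS = -547 is not a perfect cube.
Continuing the search up to |y| = 35 finds no further solutions beyond those listed.
Collected solutions: (-3, -1).

Solutions (with |y| ≤ 35): (-3, -1).


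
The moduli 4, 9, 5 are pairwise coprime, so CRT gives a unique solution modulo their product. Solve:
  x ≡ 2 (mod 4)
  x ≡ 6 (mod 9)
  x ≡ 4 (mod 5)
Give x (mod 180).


Moduli 4, 9, 5 are pairwise coprime; by CRT there is a unique solution modulo M = 4 · 9 · 5 = 180.
Solve pairwise, accumulating the modulus:
  Start with x ≡ 2 (mod 4).
  Combine with x ≡ 6 (mod 9): since gcd(4, 9) = 1, we get a unique residue mod 36.
    Write x = 2 + 4·t and substitute into x ≡ 6 (mod 9): 4·t ≡ 6 − 2 = 4 (mod 9).
    The inverse of 4 mod 9 is 7 (since 4·7 = 28 = 3·9 + 1), so t ≡ 7·4 = 28 ≡ 1 (mod 9).
    Then x = 2 + 4·1 = 6, valid modulo lcm(4, 9) = 36: x ≡ 6 (mod 36).
  Combine with x ≡ 4 (mod 5): since gcd(36, 5) = 1, we get a unique residue mod 180.
    Write x = 6 + 36·t and substitute into x ≡ 4 (mod 5): 36·t ≡ 4 − 6 = -2 (mod 5).
    Reduce coefficients mod 5: 1·t ≡ 3 (mod 5).
    So t ≡ 3 (mod 5).
    Then x = 6 + 36·3 = 114, valid modulo lcm(36, 5) = 180: x ≡ 114 (mod 180).
Verify: 114 mod 4 = 2 ✓, 114 mod 9 = 6 ✓, 114 mod 5 = 4 ✓.

x ≡ 114 (mod 180).


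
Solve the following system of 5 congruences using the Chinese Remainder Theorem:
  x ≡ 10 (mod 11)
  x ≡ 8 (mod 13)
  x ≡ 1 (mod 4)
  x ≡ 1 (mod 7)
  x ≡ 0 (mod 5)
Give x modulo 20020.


Product of moduli M = 11 · 13 · 4 · 7 · 5 = 20020.
Merge one congruence at a time:
  Start: x ≡ 10 (mod 11).
  Combine with x ≡ 8 (mod 13); new modulus lcm = 143.
    Write x = 10 + 11·t and substitute into x ≡ 8 (mod 13): 11·t ≡ 8 − 10 = -2 (mod 13).
    Reduce coefficients mod 13: 11·t ≡ 11 (mod 13).
    The inverse of 11 mod 13 is 6 (since 11·6 = 66 = 5·13 + 1), so t ≡ 6·11 = 66 ≡ 1 (mod 13).
    Then x = 10 + 11·1 = 21, valid modulo lcm(11, 13) = 143: x ≡ 21 (mod 143).
  Combine with x ≡ 1 (mod 4); new modulus lcm = 572.
    Write x = 21 + 143·t and substitute into x ≡ 1 (mod 4): 143·t ≡ 1 − 21 = -20 (mod 4).
    Reduce coefficients mod 4: 3·t ≡ 0 (mod 4).
    The inverse of 3 mod 4 is 3 (since 3·3 = 9 = 2·4 + 1), so t ≡ 3·0 = 0 ≡ 0 (mod 4).
    Then x = 21 + 143·0 = 21, valid modulo lcm(143, 4) = 572: x ≡ 21 (mod 572).
  Combine with x ≡ 1 (mod 7); new modulus lcm = 4004.
    Write x = 21 + 572·t and substitute into x ≡ 1 (mod 7): 572·t ≡ 1 − 21 = -20 (mod 7).
    Reduce coefficients mod 7: 5·t ≡ 1 (mod 7).
    The inverse of 5 mod 7 is 3 (since 5·3 = 15 = 2·7 + 1), so t ≡ 3·1 = 3 ≡ 3 (mod 7).
    Then x = 21 + 572·3 = 1737, valid modulo lcm(572, 7) = 4004: x ≡ 1737 (mod 4004).
  Combine with x ≡ 0 (mod 5); new modulus lcm = 20020.
    Write x = 1737 + 4004·t and substitute into x ≡ 0 (mod 5): 4004·t ≡ 0 − 1737 = -1737 (mod 5).
    Reduce coefficients mod 5: 4·t ≡ 3 (mod 5).
    The inverse of 4 mod 5 is 4 (since 4·4 = 16 = 3·5 + 1), so t ≡ 4·3 = 12 ≡ 2 (mod 5).
    Then x = 1737 + 4004·2 = 9745, valid modulo lcm(4004, 5) = 20020: x ≡ 9745 (mod 20020).
Verify against each original: 9745 mod 11 = 10, 9745 mod 13 = 8, 9745 mod 4 = 1, 9745 mod 7 = 1, 9745 mod 5 = 0.

x ≡ 9745 (mod 20020).


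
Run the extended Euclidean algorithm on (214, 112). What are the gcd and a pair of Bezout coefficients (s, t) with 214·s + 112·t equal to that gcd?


Euclidean algorithm on (214, 112) — divide until remainder is 0:
  214 = 1 · 112 + 102
  112 = 1 · 102 + 10
  102 = 10 · 10 + 2
  10 = 5 · 2 + 0
gcd(214, 112) = 2.
Track Bezout coefficients alongside the remainders: start with r₀ = 214 = a·1 + b·0 (s = 1, t = 0) and r₁ = 112 = a·0 + b·1 (s = 0, t = 1); each new remainder r_{k+1} = r_{k-1} − q_k·r_k inherits s_{k+1} = s_{k-1} − q_k·s_k, t_{k+1} = t_{k-1} − q_k·t_k, so r_k = a·s_k + b·t_k at every step:
  q = 1: r = 102, s = 1 − 1·0 = 1, t = 0 − 1·1 = -1  (check: 214·1 + 112·(-1) = 102)
  q = 1: r = 10, s = 0 − 1·1 = -1, t = 1 − 1·(-1) = 2  (check: 214·(-1) + 112·2 = 10)
  q = 10: r = 2, s = 1 − 10·(-1) = 11, t = -1 − 10·2 = -21  (check: 214·11 + 112·(-21) = 2)
The row with r = 2 (the gcd) gives the Bezout coefficients s = 11, t = -21.
Result: 214 · (11) + 112 · (-21) = 2.

gcd(214, 112) = 2; s = 11, t = -21 (check: 214·11 + 112·(-21) = 2).


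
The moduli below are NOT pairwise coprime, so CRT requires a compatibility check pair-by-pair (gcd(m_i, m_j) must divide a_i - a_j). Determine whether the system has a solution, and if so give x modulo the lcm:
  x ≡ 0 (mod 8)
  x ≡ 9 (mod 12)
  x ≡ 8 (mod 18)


Moduli 8, 12, 18 are not pairwise coprime, so CRT works modulo lcm(m_i) when all pairwise compatibility conditions hold.
Pairwise compatibility: gcd(m_i, m_j) must divide a_i - a_j for every pair.
Merge one congruence at a time:
  Start: x ≡ 0 (mod 8).
  Combine with x ≡ 9 (mod 12): gcd(8, 12) = 4, and 9 - 0 = 9 is NOT divisible by 4.
    ⇒ system is inconsistent (no integer solution).

No solution (the system is inconsistent).


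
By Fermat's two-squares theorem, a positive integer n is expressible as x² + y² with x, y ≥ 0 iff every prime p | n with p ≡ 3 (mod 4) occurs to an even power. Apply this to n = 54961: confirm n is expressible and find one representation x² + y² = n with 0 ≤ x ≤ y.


Step 1: Factor n = 54961 = 17 · 53 · 61.
Step 2: Check the mod-4 condition on each prime factor: 17 ≡ 1 (mod 4), exponent 1; 53 ≡ 1 (mod 4), exponent 1; 61 ≡ 1 (mod 4), exponent 1.
All primes ≡ 3 (mod 4) appear to even exponent (or don't appear), so by the two-squares theorem n IS expressible as a sum of two squares.
Step 3: Build a representation. Here n = 17 · 53 · 61 is a product of primes ≡ 1 (mod 4). Each prime p ≡ 1 (mod 4) is itself a sum of two squares; find a² by testing p − a² for a perfect square:
  17: 17 − 1² = 16 = 4² ⇒ 17 = 1² + 4².
  53: 53 − 1² = 52, 53 − 2² = 49 = 7² ⇒ 53 = 2² + 7².
  61: 61 − 1² = 60, 61 − 2² = 57, 61 − 3² = 52, 61 − 4² = 45, 61 − 5² = 36 = 6² ⇒ 61 = 5² + 6².
  Combine using the Brahmagupta–Fibonacci identity (a² + b²)(c² + d²) = (ac − bd)² + (ad + bc)² = (ac + bd)² + (ad − bc)²:
  17 · 53 = 901: from (1² + 4²)(2² + 7²), take (1·2 − 4·7, 1·7 + 4·2) = (2 − 28, 7 + 8) = (-26, 15); dropping signs (only squares matter) gives (26, 15); check 26² + 15² = 676 + 225 = 901 ✓.
  901 · 61 = 54961: from (26² + 15²)(5² + 6²), take (26·5 − 15·6, 26·6 + 15·5) = (130 − 90, 156 + 75) = (40, 231); check 40² + 231² = 1600 + 53361 = 54961 ✓.
Step 4: Order so x ≤ y and verify: 40² + 231² = 1600 + 53361 = 54961 = n. ✓

n = 54961 = 40² + 231² (one valid representation with x ≤ y).


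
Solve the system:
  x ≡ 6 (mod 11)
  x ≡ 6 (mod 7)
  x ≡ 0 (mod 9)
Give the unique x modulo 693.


Moduli 11, 7, 9 are pairwise coprime; by CRT there is a unique solution modulo M = 11 · 7 · 9 = 693.
Solve pairwise, accumulating the modulus:
  Start with x ≡ 6 (mod 11).
  Combine with x ≡ 6 (mod 7): since gcd(11, 7) = 1, we get a unique residue mod 77.
    Write x = 6 + 11·t and substitute into x ≡ 6 (mod 7): 11·t ≡ 6 − 6 = 0 (mod 7).
    Reduce coefficients mod 7: 4·t ≡ 0 (mod 7).
    The inverse of 4 mod 7 is 2 (since 4·2 = 8 = 1·7 + 1), so t ≡ 2·0 = 0 ≡ 0 (mod 7).
    Then x = 6 + 11·0 = 6, valid modulo lcm(11, 7) = 77: x ≡ 6 (mod 77).
  Combine with x ≡ 0 (mod 9): since gcd(77, 9) = 1, we get a unique residue mod 693.
    Write x = 6 + 77·t and substitute into x ≡ 0 (mod 9): 77·t ≡ 0 − 6 = -6 (mod 9).
    Reduce coefficients mod 9: 5·t ≡ 3 (mod 9).
    The inverse of 5 mod 9 is 2 (since 5·2 = 10 = 1·9 + 1), so t ≡ 2·3 = 6 ≡ 6 (mod 9).
    Then x = 6 + 77·6 = 468, valid modulo lcm(77, 9) = 693: x ≡ 468 (mod 693).
Verify: 468 mod 11 = 6 ✓, 468 mod 7 = 6 ✓, 468 mod 9 = 0 ✓.

x ≡ 468 (mod 693).


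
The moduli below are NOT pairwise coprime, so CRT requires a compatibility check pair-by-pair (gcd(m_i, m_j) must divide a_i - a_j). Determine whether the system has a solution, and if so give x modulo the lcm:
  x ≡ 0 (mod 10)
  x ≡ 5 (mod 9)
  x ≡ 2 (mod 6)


Moduli 10, 9, 6 are not pairwise coprime, so CRT works modulo lcm(m_i) when all pairwise compatibility conditions hold.
Pairwise compatibility: gcd(m_i, m_j) must divide a_i - a_j for every pair.
Merge one congruence at a time:
  Start: x ≡ 0 (mod 10).
  Combine with x ≡ 5 (mod 9): gcd(10, 9) = 1; 5 - 0 = 5, which IS divisible by 1, so compatible.
    Write x = 0 + 10·t and substitute into x ≡ 5 (mod 9): 10·t ≡ 5 − 0 = 5 (mod 9).
    Reduce coefficients mod 9: 1·t ≡ 5 (mod 9).
    So t ≡ 5 (mod 9).
    Then x = 0 + 10·5 = 50, valid modulo lcm(10, 9) = 90: x ≡ 50 (mod 90).
  Combine with x ≡ 2 (mod 6): gcd(90, 6) = 6; 2 - 50 = -48, which IS divisible by 6, so compatible.
    Write x = 50 + 90·t and substitute into x ≡ 2 (mod 6): 90·t ≡ 2 − 50 = -48 (mod 6).
    Divide the congruence (and modulus) by g = 6: 15·t ≡ -8 (mod 1).
    Modulo 1 every t works; take t = 0.
    Then x = 50 + 90·0 = 50, valid modulo lcm(90, 6) = 90: x ≡ 50 (mod 90).
Verify: 50 mod 10 = 0, 50 mod 9 = 5, 50 mod 6 = 2.

x ≡ 50 (mod 90).


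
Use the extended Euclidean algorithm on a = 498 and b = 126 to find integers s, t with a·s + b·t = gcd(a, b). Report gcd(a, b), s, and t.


Euclidean algorithm on (498, 126) — divide until remainder is 0:
  498 = 3 · 126 + 120
  126 = 1 · 120 + 6
  120 = 20 · 6 + 0
gcd(498, 126) = 6.
Track Bezout coefficients alongside the remainders: start with r₀ = 498 = a·1 + b·0 (s = 1, t = 0) and r₁ = 126 = a·0 + b·1 (s = 0, t = 1); each new remainder r_{k+1} = r_{k-1} − q_k·r_k inherits s_{k+1} = s_{k-1} − q_k·s_k, t_{k+1} = t_{k-1} − q_k·t_k, so r_k = a·s_k + b·t_k at every step:
  q = 3: r = 120, s = 1 − 3·0 = 1, t = 0 − 3·1 = -3  (check: 498·1 + 126·(-3) = 120)
  q = 1: r = 6, s = 0 − 1·1 = -1, t = 1 − 1·(-3) = 4  (check: 498·(-1) + 126·4 = 6)
The row with r = 6 (the gcd) gives the Bezout coefficients s = -1, t = 4.
Result: 498 · (-1) + 126 · (4) = 6.

gcd(498, 126) = 6; s = -1, t = 4 (check: 498·(-1) + 126·4 = 6).


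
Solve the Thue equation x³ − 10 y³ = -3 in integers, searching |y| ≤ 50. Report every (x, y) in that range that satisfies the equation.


The equation is x³ - 10y³ = -3. For fixed y, x³ = 10·y³ − 3, so a solution requires the RHS to be a perfect cube.
Strategy: iterate y from -50 to 50, compute RHS = 10·y³ − 3, and check whether it is a (positive or negative) perfect cube.
Check small values of y:
  y = 0: RHS = -3 is not a perfect cube.
  y = 1: RHS = 7 is not a perfect cube.
  y = -1: RHS = -13 is not a perfect cube.
  y = 2: RHS = 77 is not a perfect cube.
  y = -2: RHS = -83 is not a perfect cube.
  y = 3: RHS = 267 is not a perfect cube.
  y = -3: RHS = -273 is not a perfect cube.
Continuing the search up to |y| = 50 finds no solutions either.
No (x, y) in the scanned range satisfies the equation.

No integer solutions with |y| ≤ 50.


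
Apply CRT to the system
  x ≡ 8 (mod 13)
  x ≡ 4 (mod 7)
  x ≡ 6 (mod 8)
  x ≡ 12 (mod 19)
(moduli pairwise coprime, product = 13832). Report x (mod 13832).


Product of moduli M = 13 · 7 · 8 · 19 = 13832.
Merge one congruence at a time:
  Start: x ≡ 8 (mod 13).
  Combine with x ≡ 4 (mod 7); new modulus lcm = 91.
    Write x = 8 + 13·t and substitute into x ≡ 4 (mod 7): 13·t ≡ 4 − 8 = -4 (mod 7).
    Reduce coefficients mod 7: 6·t ≡ 3 (mod 7).
    The inverse of 6 mod 7 is 6 (since 6·6 = 36 = 5·7 + 1), so t ≡ 6·3 = 18 ≡ 4 (mod 7).
    Then x = 8 + 13·4 = 60, valid modulo lcm(13, 7) = 91: x ≡ 60 (mod 91).
  Combine with x ≡ 6 (mod 8); new modulus lcm = 728.
    Write x = 60 + 91·t and substitute into x ≡ 6 (mod 8): 91·t ≡ 6 − 60 = -54 (mod 8).
    Reduce coefficients mod 8: 3·t ≡ 2 (mod 8).
    The inverse of 3 mod 8 is 3 (since 3·3 = 9 = 1·8 + 1), so t ≡ 3·2 = 6 ≡ 6 (mod 8).
    Then x = 60 + 91·6 = 606, valid modulo lcm(91, 8) = 728: x ≡ 606 (mod 728).
  Combine with x ≡ 12 (mod 19); new modulus lcm = 13832.
    Write x = 606 + 728·t and substitute into x ≡ 12 (mod 19): 728·t ≡ 12 − 606 = -594 (mod 19).
    Reduce coefficients mod 19: 6·t ≡ 14 (mod 19).
    The inverse of 6 mod 19 is 16 (since 6·16 = 96 = 5·19 + 1), so t ≡ 16·14 = 224 ≡ 15 (mod 19).
    Then x = 606 + 728·15 = 11526, valid modulo lcm(728, 19) = 13832: x ≡ 11526 (mod 13832).
Verify against each original: 11526 mod 13 = 8, 11526 mod 7 = 4, 11526 mod 8 = 6, 11526 mod 19 = 12.

x ≡ 11526 (mod 13832).


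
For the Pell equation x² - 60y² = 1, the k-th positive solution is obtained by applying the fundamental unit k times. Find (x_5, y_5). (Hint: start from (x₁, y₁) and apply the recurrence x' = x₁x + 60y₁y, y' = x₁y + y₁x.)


Step 1: Find the fundamental solution (x₁, y₁) of x² - 60y² = 1.
  Expand √60 as a continued fraction. a₀ = ⌊√60⌋ = 7; iterate m_{k+1} = d_k·a_k − m_k, d_{k+1} = (60 − m_{k+1}²)/d_k, a_{k+1} = ⌊(a₀ + m_{k+1})/d_{k+1}⌋ (starting m₀ = 0, d₀ = 1), with convergents p_k = a_k·p_{k-1} + p_{k-2}, q_k = a_k·q_{k-1} + q_{k-2} (p₋₁ = 1, q₋₁ = 0):
  k = 0: a₀ = 7; p₀/q₀ = 7/1; p₀² − 60·q₀² = 49 − 60 = -11.
  k = 1: m = 7, d = 11, a = ⌊(7 + 7)/11⌋ = 1; p/q = (1·7 + 1)/(1·1 + 0) = 8/1; p² − 60·q² = 64 − 60 = 4.
  k = 2: m = 4, d = 4, a = ⌊(7 + 4)/4⌋ = 2; p/q = (2·8 + 7)/(2·1 + 1) = 23/3; p² − 60·q² = 529 − 540 = -11.
  k = 3: m = 4, d = 11, a = ⌊(7 + 4)/11⌋ = 1; p/q = (1·23 + 8)/(1·3 + 1) = 31/4; p² − 60·q² = 961 − 960 = 1.
  The first convergent with p² − 60·q² = 1 gives the fundamental solution (x₁, y₁) = (31, 4).
Step 2: Apply the recurrence (x_{n+1}, y_{n+1}) = (x₁x_n + 60y₁y_n, x₁y_n + y₁x_n) repeatedly.
  From (x_1, y_1) = (31, 4): x_2 = 31·31 + 60·4·4 = 1921; y_2 = 31·4 + 4·31 = 248.
  From (x_2, y_2) = (1921, 248): x_3 = 31·1921 + 60·4·248 = 119071; y_3 = 31·248 + 4·1921 = 15372.
  From (x_3, y_3) = (119071, 15372): x_4 = 31·119071 + 60·4·15372 = 7380481; y_4 = 31·15372 + 4·119071 = 952816.
  From (x_4, y_4) = (7380481, 952816): x_5 = 31·7380481 + 60·4·952816 = 457470751; y_5 = 31·952816 + 4·7380481 = 59059220.
Step 3: Verify x_5² - 60·y_5² = 209279488020504001 - 209279488020504000 = 1 (should be 1). ✓

(x_1, y_1) = (31, 4); (x_5, y_5) = (457470751, 59059220).


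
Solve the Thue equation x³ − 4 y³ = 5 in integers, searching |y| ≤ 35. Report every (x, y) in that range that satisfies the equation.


The equation is x³ - 4y³ = 5. For fixed y, x³ = 4·y³ + 5, so a solution requires the RHS to be a perfect cube.
Strategy: iterate y from -35 to 35, compute RHS = 4·y³ + 5, and check whether it is a (positive or negative) perfect cube.
Check small values of y:
  y = 0: RHS = 5 is not a perfect cube.
  y = 1: RHS = 9 is not a perfect cube.
  y = -1: RHS = 1 = (1)³ ⇒ x = 1 works.
  y = 2: RHS = 37 is not a perfect cube.
  y = -2: RHS = -27 = (-3)³ ⇒ x = -3 works.
  y = 3: RHS = 113 is not a perfect cube.
  y = -3: RHS = -103 is not a perfect cube.
Continuing the search up to |y| = 35 finds no further solutions beyond those listed.
Collected solutions: (1, -1), (-3, -2).

Solutions (with |y| ≤ 35): (1, -1), (-3, -2).


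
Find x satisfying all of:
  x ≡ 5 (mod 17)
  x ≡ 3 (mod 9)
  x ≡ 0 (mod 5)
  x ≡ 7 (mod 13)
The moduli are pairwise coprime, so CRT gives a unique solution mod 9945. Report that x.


Product of moduli M = 17 · 9 · 5 · 13 = 9945.
Merge one congruence at a time:
  Start: x ≡ 5 (mod 17).
  Combine with x ≡ 3 (mod 9); new modulus lcm = 153.
    Write x = 5 + 17·t and substitute into x ≡ 3 (mod 9): 17·t ≡ 3 − 5 = -2 (mod 9).
    Reduce coefficients mod 9: 8·t ≡ 7 (mod 9).
    The inverse of 8 mod 9 is 8 (since 8·8 = 64 = 7·9 + 1), so t ≡ 8·7 = 56 ≡ 2 (mod 9).
    Then x = 5 + 17·2 = 39, valid modulo lcm(17, 9) = 153: x ≡ 39 (mod 153).
  Combine with x ≡ 0 (mod 5); new modulus lcm = 765.
    Write x = 39 + 153·t and substitute into x ≡ 0 (mod 5): 153·t ≡ 0 − 39 = -39 (mod 5).
    Reduce coefficients mod 5: 3·t ≡ 1 (mod 5).
    The inverse of 3 mod 5 is 2 (since 3·2 = 6 = 1·5 + 1), so t ≡ 2·1 = 2 ≡ 2 (mod 5).
    Then x = 39 + 153·2 = 345, valid modulo lcm(153, 5) = 765: x ≡ 345 (mod 765).
  Combine with x ≡ 7 (mod 13); new modulus lcm = 9945.
    Write x = 345 + 765·t and substitute into x ≡ 7 (mod 13): 765·t ≡ 7 − 345 = -338 (mod 13).
    Reduce coefficients mod 13: 11·t ≡ 0 (mod 13).
    The inverse of 11 mod 13 is 6 (since 11·6 = 66 = 5·13 + 1), so t ≡ 6·0 = 0 ≡ 0 (mod 13).
    Then x = 345 + 765·0 = 345, valid modulo lcm(765, 13) = 9945: x ≡ 345 (mod 9945).
Verify against each original: 345 mod 17 = 5, 345 mod 9 = 3, 345 mod 5 = 0, 345 mod 13 = 7.

x ≡ 345 (mod 9945).


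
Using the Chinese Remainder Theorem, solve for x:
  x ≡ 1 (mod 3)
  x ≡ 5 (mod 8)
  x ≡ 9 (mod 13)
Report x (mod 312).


Moduli 3, 8, 13 are pairwise coprime; by CRT there is a unique solution modulo M = 3 · 8 · 13 = 312.
Solve pairwise, accumulating the modulus:
  Start with x ≡ 1 (mod 3).
  Combine with x ≡ 5 (mod 8): since gcd(3, 8) = 1, we get a unique residue mod 24.
    Write x = 1 + 3·t and substitute into x ≡ 5 (mod 8): 3·t ≡ 5 − 1 = 4 (mod 8).
    The inverse of 3 mod 8 is 3 (since 3·3 = 9 = 1·8 + 1), so t ≡ 3·4 = 12 ≡ 4 (mod 8).
    Then x = 1 + 3·4 = 13, valid modulo lcm(3, 8) = 24: x ≡ 13 (mod 24).
  Combine with x ≡ 9 (mod 13): since gcd(24, 13) = 1, we get a unique residue mod 312.
    Write x = 13 + 24·t and substitute into x ≡ 9 (mod 13): 24·t ≡ 9 − 13 = -4 (mod 13).
    Reduce coefficients mod 13: 11·t ≡ 9 (mod 13).
    The inverse of 11 mod 13 is 6 (since 11·6 = 66 = 5·13 + 1), so t ≡ 6·9 = 54 ≡ 2 (mod 13).
    Then x = 13 + 24·2 = 61, valid modulo lcm(24, 13) = 312: x ≡ 61 (mod 312).
Verify: 61 mod 3 = 1 ✓, 61 mod 8 = 5 ✓, 61 mod 13 = 9 ✓.

x ≡ 61 (mod 312).


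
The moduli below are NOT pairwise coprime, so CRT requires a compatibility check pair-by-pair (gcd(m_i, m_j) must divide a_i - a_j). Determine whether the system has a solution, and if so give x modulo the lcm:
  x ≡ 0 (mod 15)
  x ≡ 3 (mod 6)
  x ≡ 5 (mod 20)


Moduli 15, 6, 20 are not pairwise coprime, so CRT works modulo lcm(m_i) when all pairwise compatibility conditions hold.
Pairwise compatibility: gcd(m_i, m_j) must divide a_i - a_j for every pair.
Merge one congruence at a time:
  Start: x ≡ 0 (mod 15).
  Combine with x ≡ 3 (mod 6): gcd(15, 6) = 3; 3 - 0 = 3, which IS divisible by 3, so compatible.
    Write x = 0 + 15·t and substitute into x ≡ 3 (mod 6): 15·t ≡ 3 − 0 = 3 (mod 6).
    Divide the congruence (and modulus) by g = 3: 5·t ≡ 1 (mod 2).
    Reduce coefficients mod 2: 1·t ≡ 1 (mod 2).
    So t ≡ 1 (mod 2).
    Then x = 0 + 15·1 = 15, valid modulo lcm(15, 6) = 30: x ≡ 15 (mod 30).
  Combine with x ≡ 5 (mod 20): gcd(30, 20) = 10; 5 - 15 = -10, which IS divisible by 10, so compatible.
    Write x = 15 + 30·t and substitute into x ≡ 5 (mod 20): 30·t ≡ 5 − 15 = -10 (mod 20).
    Divide the congruence (and modulus) by g = 10: 3·t ≡ -1 (mod 2).
    Reduce coefficients mod 2: 1·t ≡ 1 (mod 2).
    So t ≡ 1 (mod 2).
    Then x = 15 + 30·1 = 45, valid modulo lcm(30, 20) = 60: x ≡ 45 (mod 60).
Verify: 45 mod 15 = 0, 45 mod 6 = 3, 45 mod 20 = 5.

x ≡ 45 (mod 60).


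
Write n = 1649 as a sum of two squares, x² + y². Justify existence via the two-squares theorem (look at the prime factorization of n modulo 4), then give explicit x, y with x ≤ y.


Step 1: Factor n = 1649 = 17 · 97.
Step 2: Check the mod-4 condition on each prime factor: 17 ≡ 1 (mod 4), exponent 1; 97 ≡ 1 (mod 4), exponent 1.
All primes ≡ 3 (mod 4) appear to even exponent (or don't appear), so by the two-squares theorem n IS expressible as a sum of two squares.
Step 3: Build a representation. Here n = 17 · 97 is a product of primes ≡ 1 (mod 4). Each prime p ≡ 1 (mod 4) is itself a sum of two squares; find a² by testing p − a² for a perfect square:
  17: 17 − 1² = 16 = 4² ⇒ 17 = 1² + 4².
  97: 97 − 1² = 96, 97 − 2² = 93, 97 − 3² = 88, 97 − 4² = 81 = 9² ⇒ 97 = 4² + 9².
  Combine using the Brahmagupta–Fibonacci identity (a² + b²)(c² + d²) = (ac − bd)² + (ad + bc)² = (ac + bd)² + (ad − bc)²:
  17 · 97 = 1649: from (1² + 4²)(4² + 9²), take (1·4 − 4·9, 1·9 + 4·4) = (4 − 36, 9 + 16) = (-32, 25); dropping signs (only squares matter) gives (32, 25); check 32² + 25² = 1024 + 625 = 1649 ✓.
Step 4: Order so x ≤ y and verify: 25² + 32² = 625 + 1024 = 1649 = n. ✓

n = 1649 = 25² + 32² (one valid representation with x ≤ y).


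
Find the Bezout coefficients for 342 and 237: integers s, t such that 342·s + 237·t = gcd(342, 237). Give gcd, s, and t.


Euclidean algorithm on (342, 237) — divide until remainder is 0:
  342 = 1 · 237 + 105
  237 = 2 · 105 + 27
  105 = 3 · 27 + 24
  27 = 1 · 24 + 3
  24 = 8 · 3 + 0
gcd(342, 237) = 3.
Track Bezout coefficients alongside the remainders: start with r₀ = 342 = a·1 + b·0 (s = 1, t = 0) and r₁ = 237 = a·0 + b·1 (s = 0, t = 1); each new remainder r_{k+1} = r_{k-1} − q_k·r_k inherits s_{k+1} = s_{k-1} − q_k·s_k, t_{k+1} = t_{k-1} − q_k·t_k, so r_k = a·s_k + b·t_k at every step:
  q = 1: r = 105, s = 1 − 1·0 = 1, t = 0 − 1·1 = -1  (check: 342·1 + 237·(-1) = 105)
  q = 2: r = 27, s = 0 − 2·1 = -2, t = 1 − 2·(-1) = 3  (check: 342·(-2) + 237·3 = 27)
  q = 3: r = 24, s = 1 − 3·(-2) = 7, t = -1 − 3·3 = -10  (check: 342·7 + 237·(-10) = 24)
  q = 1: r = 3, s = -2 − 1·7 = -9, t = 3 − 1·(-10) = 13  (check: 342·(-9) + 237·13 = 3)
The row with r = 3 (the gcd) gives the Bezout coefficients s = -9, t = 13.
Result: 342 · (-9) + 237 · (13) = 3.

gcd(342, 237) = 3; s = -9, t = 13 (check: 342·(-9) + 237·13 = 3).


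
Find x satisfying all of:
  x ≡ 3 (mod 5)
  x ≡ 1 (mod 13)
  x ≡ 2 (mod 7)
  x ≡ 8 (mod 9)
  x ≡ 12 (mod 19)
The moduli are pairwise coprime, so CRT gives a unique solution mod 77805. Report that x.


Product of moduli M = 5 · 13 · 7 · 9 · 19 = 77805.
Merge one congruence at a time:
  Start: x ≡ 3 (mod 5).
  Combine with x ≡ 1 (mod 13); new modulus lcm = 65.
    Write x = 3 + 5·t and substitute into x ≡ 1 (mod 13): 5·t ≡ 1 − 3 = -2 (mod 13).
    Reduce coefficients mod 13: 5·t ≡ 11 (mod 13).
    The inverse of 5 mod 13 is 8 (since 5·8 = 40 = 3·13 + 1), so t ≡ 8·11 = 88 ≡ 10 (mod 13).
    Then x = 3 + 5·10 = 53, valid modulo lcm(5, 13) = 65: x ≡ 53 (mod 65).
  Combine with x ≡ 2 (mod 7); new modulus lcm = 455.
    Write x = 53 + 65·t and substitute into x ≡ 2 (mod 7): 65·t ≡ 2 − 53 = -51 (mod 7).
    Reduce coefficients mod 7: 2·t ≡ 5 (mod 7).
    The inverse of 2 mod 7 is 4 (since 2·4 = 8 = 1·7 + 1), so t ≡ 4·5 = 20 ≡ 6 (mod 7).
    Then x = 53 + 65·6 = 443, valid modulo lcm(65, 7) = 455: x ≡ 443 (mod 455).
  Combine with x ≡ 8 (mod 9); new modulus lcm = 4095.
    Write x = 443 + 455·t and substitute into x ≡ 8 (mod 9): 455·t ≡ 8 − 443 = -435 (mod 9).
    Reduce coefficients mod 9: 5·t ≡ 6 (mod 9).
    The inverse of 5 mod 9 is 2 (since 5·2 = 10 = 1·9 + 1), so t ≡ 2·6 = 12 ≡ 3 (mod 9).
    Then x = 443 + 455·3 = 1808, valid modulo lcm(455, 9) = 4095: x ≡ 1808 (mod 4095).
  Combine with x ≡ 12 (mod 19); new modulus lcm = 77805.
    Write x = 1808 + 4095·t and substitute into x ≡ 12 (mod 19): 4095·t ≡ 12 − 1808 = -1796 (mod 19).
    Reduce coefficients mod 19: 10·t ≡ 9 (mod 19).
    The inverse of 10 mod 19 is 2 (since 10·2 = 20 = 1·19 + 1), so t ≡ 2·9 = 18 ≡ 18 (mod 19).
    Then x = 1808 + 4095·18 = 75518, valid modulo lcm(4095, 19) = 77805: x ≡ 75518 (mod 77805).
Verify against each original: 75518 mod 5 = 3, 75518 mod 13 = 1, 75518 mod 7 = 2, 75518 mod 9 = 8, 75518 mod 19 = 12.

x ≡ 75518 (mod 77805).
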